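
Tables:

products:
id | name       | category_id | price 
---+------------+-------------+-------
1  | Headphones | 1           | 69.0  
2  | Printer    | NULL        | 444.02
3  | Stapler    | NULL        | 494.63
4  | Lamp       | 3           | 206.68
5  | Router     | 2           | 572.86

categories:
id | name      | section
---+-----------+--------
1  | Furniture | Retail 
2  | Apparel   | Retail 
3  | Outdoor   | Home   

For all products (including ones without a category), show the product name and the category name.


LEFT JOIN keeps every row from products (the left table); where category_id has no match in categories, the category columns become NULL. Walk through each product:
  - product 1 (Headphones): category_id=1 -> matches Furniture
  - product 2 (Printer): category_id=NULL, no match -> kept with NULL
  - product 3 (Stapler): category_id=NULL, no match -> kept with NULL
  - product 4 (Lamp): category_id=3 -> matches Outdoor
  - product 5 (Router): category_id=2 -> matches Apparel
All 5 rows appear; 2 have NULL category.

SQL:
SELECT a.name, b.name AS category
FROM products a
LEFT JOIN categories b ON a.category_id = b.id

Result:
name       | category 
-----------+----------
Headphones | Furniture
Printer    | NULL     
Stapler    | NULL     
Lamp       | Outdoor  
Router     | Apparel  


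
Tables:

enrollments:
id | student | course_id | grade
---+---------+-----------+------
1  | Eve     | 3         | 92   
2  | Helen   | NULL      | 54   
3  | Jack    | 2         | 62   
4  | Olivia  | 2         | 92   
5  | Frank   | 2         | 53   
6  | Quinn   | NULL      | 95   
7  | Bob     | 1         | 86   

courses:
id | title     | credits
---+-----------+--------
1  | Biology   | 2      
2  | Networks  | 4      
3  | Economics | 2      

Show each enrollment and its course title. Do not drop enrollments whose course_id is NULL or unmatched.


LEFT JOIN keeps every row from enrollments (the left table); where course_id has no match in courses, the course columns become NULL. Walk through each enrollment:
  - enrollment 1 (Eve): course_id=3 -> matches Economics
  - enrollment 2 (Helen): course_id=NULL, no match -> kept with NULL
  - enrollment 3 (Jack): course_id=2 -> matches Networks
  - enrollment 4 (Olivia): course_id=2 -> matches Networks
  - enrollment 5 (Frank): course_id=2 -> matches Networks
  - enrollment 6 (Quinn): course_id=NULL, no match -> kept with NULL
  - enrollment 7 (Bob): course_id=1 -> matches Biology
All 7 rows appear; 2 have NULL course.

SQL:
SELECT a.student, b.title AS course
FROM enrollments a
LEFT JOIN courses b ON a.course_id = b.id

Result:
student | course   
--------+----------
Eve     | Economics
Helen   | NULL     
Jack    | Networks 
Olivia  | Networks 
Frank   | Networks 
Quinn   | NULL     
Bob     | Biology  


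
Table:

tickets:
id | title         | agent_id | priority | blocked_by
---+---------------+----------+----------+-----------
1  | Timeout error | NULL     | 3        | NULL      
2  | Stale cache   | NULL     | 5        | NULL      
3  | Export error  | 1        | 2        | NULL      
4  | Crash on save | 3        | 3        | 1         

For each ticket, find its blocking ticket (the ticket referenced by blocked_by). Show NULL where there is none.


This is a self-join: tickets is joined to a second copy of itself, matching each row's blocked_by to another row's id. Use LEFT JOIN so rows with blocked_by=NULL are kept.
  - ticket 1 (Timeout error): blocked_by=NULL -> NULL
  - ticket 2 (Stale cache): blocked_by=NULL -> NULL
  - ticket 3 (Export error): blocked_by=NULL -> NULL
  - ticket 4 (Crash on save): blocked_by=1 -> Timeout error

SQL:
SELECT a.title AS item, b.title AS blocked_by
FROM tickets a
LEFT JOIN tickets b ON a.blocked_by = b.id

Result:
item          | blocked_by   
--------------+--------------
Timeout error | NULL         
Stale cache   | NULL         
Export error  | NULL         
Crash on save | Timeout error


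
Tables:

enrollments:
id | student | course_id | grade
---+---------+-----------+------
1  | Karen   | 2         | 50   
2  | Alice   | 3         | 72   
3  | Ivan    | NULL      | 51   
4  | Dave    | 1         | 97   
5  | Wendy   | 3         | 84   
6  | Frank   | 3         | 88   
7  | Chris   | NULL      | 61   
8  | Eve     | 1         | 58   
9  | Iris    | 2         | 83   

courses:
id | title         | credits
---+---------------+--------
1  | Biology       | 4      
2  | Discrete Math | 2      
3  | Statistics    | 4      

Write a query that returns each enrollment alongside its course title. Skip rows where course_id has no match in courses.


INNER JOIN keeps only enrollments rows whose course_id matches an id in courses. Walk through each enrollment:
  - enrollment 1 (Karen): course_id=2 -> matches Discrete Math
  - enrollment 2 (Alice): course_id=3 -> matches Statistics
  - enrollment 3 (Ivan): course_id=NULL, no match -> dropped
  - enrollment 4 (Dave): course_id=1 -> matches Biology
  - enrollment 5 (Wendy): course_id=3 -> matches Statistics
  - enrollment 6 (Frank): course_id=3 -> matches Statistics
  - enrollment 7 (Chris): course_id=NULL, no match -> dropped
  - enrollment 8 (Eve): course_id=1 -> matches Biology
  - enrollment 9 (Iris): course_id=2 -> matches Discrete Math
So 2 of 9 rows are dropped.

SQL:
SELECT a.student, b.title AS course
FROM enrollments a
INNER JOIN courses b ON a.course_id = b.id

Result:
student | course       
--------+--------------
Karen   | Discrete Math
Alice   | Statistics   
Dave    | Biology      
Wendy   | Statistics   
Frank   | Statistics   
Eve     | Biology      
Iris    | Discrete Math


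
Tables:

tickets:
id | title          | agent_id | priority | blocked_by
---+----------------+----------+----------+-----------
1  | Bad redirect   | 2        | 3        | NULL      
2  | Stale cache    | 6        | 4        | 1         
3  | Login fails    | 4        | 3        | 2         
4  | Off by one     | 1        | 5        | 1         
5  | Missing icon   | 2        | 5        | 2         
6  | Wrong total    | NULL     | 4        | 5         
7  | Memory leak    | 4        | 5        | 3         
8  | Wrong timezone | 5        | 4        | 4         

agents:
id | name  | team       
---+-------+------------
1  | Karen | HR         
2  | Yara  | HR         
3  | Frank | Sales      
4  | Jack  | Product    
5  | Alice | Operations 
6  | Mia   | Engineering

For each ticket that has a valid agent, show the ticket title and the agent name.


INNER JOIN keeps only tickets rows whose agent_id matches an id in agents. Walk through each ticket:
  - ticket 1 (Bad redirect): agent_id=2 -> matches Yara
  - ticket 2 (Stale cache): agent_id=6 -> matches Mia
  - ticket 3 (Login fails): agent_id=4 -> matches Jack
  - ticket 4 (Off by one): agent_id=1 -> matches Karen
  - ticket 5 (Missing icon): agent_id=2 -> matches Yara
  - ticket 6 (Wrong total): agent_id=NULL, no match -> dropped
  - ticket 7 (Memory leak): agent_id=4 -> matches Jack
  - ticket 8 (Wrong timezone): agent_id=5 -> matches Alice
So 1 of 8 rows is dropped.

SQL:
SELECT a.title, b.name AS agent
FROM tickets a
INNER JOIN agents b ON a.agent_id = b.id

Result:
title          | agent
---------------+------
Bad redirect   | Yara 
Stale cache    | Mia  
Login fails    | Jack 
Off by one     | Karen
Missing icon   | Yara 
Memory leak    | Jack 
Wrong timezone | Alice


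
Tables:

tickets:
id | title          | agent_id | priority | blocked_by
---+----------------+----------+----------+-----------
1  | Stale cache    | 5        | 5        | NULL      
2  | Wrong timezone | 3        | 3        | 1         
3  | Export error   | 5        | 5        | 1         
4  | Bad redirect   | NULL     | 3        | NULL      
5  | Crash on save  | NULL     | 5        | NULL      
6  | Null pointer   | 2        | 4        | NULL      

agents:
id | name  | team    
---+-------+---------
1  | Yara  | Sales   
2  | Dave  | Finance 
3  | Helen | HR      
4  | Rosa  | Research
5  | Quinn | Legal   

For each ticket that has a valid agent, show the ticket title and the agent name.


INNER JOIN keeps only tickets rows whose agent_id matches an id in agents. Walk through each ticket:
  - ticket 1 (Stale cache): agent_id=5 -> matches Quinn
  - ticket 2 (Wrong timezone): agent_id=3 -> matches Helen
  - ticket 3 (Export error): agent_id=5 -> matches Quinn
  - ticket 4 (Bad redirect): agent_id=NULL, no match -> dropped
  - ticket 5 (Crash on save): agent_id=NULL, no match -> dropped
  - ticket 6 (Null pointer): agent_id=2 -> matches Dave
So 2 of 6 rows are dropped.

SQL:
SELECT a.title, b.name AS agent
FROM tickets a
INNER JOIN agents b ON a.agent_id = b.id

Result:
title          | agent
---------------+------
Stale cache    | Quinn
Wrong timezone | Helen
Export error   | Quinn
Null pointer   | Dave 


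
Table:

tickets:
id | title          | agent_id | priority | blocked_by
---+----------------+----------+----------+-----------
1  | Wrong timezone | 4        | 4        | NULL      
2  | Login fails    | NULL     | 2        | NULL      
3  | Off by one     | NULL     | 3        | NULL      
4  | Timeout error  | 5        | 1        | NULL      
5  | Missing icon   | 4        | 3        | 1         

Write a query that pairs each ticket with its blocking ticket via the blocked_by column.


This is a self-join: tickets is joined to a second copy of itself, matching each row's blocked_by to another row's id. Use LEFT JOIN so rows with blocked_by=NULL are kept.
  - ticket 1 (Wrong timezone): blocked_by=NULL -> NULL
  - ticket 2 (Login fails): blocked_by=NULL -> NULL
  - ticket 3 (Off by one): blocked_by=NULL -> NULL
  - ticket 4 (Timeout error): blocked_by=NULL -> NULL
  - ticket 5 (Missing icon): blocked_by=1 -> Wrong timezone

SQL:
SELECT a.title AS item, b.title AS blocked_by
FROM tickets a
LEFT JOIN tickets b ON a.blocked_by = b.id

Result:
item           | blocked_by    
---------------+---------------
Wrong timezone | NULL          
Login fails    | NULL          
Off by one     | NULL          
Timeout error  | NULL          
Missing icon   | Wrong timezone


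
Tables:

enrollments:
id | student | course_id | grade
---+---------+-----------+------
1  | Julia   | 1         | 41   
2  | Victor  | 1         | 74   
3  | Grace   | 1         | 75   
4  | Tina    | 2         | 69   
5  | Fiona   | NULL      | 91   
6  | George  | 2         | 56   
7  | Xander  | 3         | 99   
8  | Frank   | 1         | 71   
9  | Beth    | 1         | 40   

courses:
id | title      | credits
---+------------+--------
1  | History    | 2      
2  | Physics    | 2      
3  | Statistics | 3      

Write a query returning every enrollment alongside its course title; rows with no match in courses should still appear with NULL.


LEFT JOIN keeps every row from enrollments (the left table); where course_id has no match in courses, the course columns become NULL. Walk through each enrollment:
  - enrollment 1 (Julia): course_id=1 -> matches History
  - enrollment 2 (Victor): course_id=1 -> matches History
  - enrollment 3 (Grace): course_id=1 -> matches History
  - enrollment 4 (Tina): course_id=2 -> matches Physics
  - enrollment 5 (Fiona): course_id=NULL, no match -> kept with NULL
  - enrollment 6 (George): course_id=2 -> matches Physics
  - enrollment 7 (Xander): course_id=3 -> matches Statistics
  - enrollment 8 (Frank): course_id=1 -> matches History
  - enrollment 9 (Beth): course_id=1 -> matches History
All 9 rows appear; 1 has NULL course.

SQL:
SELECT a.student, b.title AS course
FROM enrollments a
LEFT JOIN courses b ON a.course_id = b.id

Result:
student | course    
--------+-----------
Julia   | History   
Victor  | History   
Grace   | History   
Tina    | Physics   
Fiona   | NULL      
George  | Physics   
Xander  | Statistics
Frank   | History   
Beth    | History   


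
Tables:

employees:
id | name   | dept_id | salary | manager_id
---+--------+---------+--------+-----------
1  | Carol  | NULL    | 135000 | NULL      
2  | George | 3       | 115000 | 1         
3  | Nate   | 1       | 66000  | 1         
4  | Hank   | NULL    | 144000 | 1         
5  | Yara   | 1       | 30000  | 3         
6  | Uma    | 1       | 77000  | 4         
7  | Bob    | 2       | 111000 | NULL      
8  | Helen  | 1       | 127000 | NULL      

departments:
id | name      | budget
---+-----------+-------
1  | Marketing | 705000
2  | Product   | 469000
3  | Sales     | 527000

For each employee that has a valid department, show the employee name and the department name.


INNER JOIN keeps only employees rows whose dept_id matches an id in departments. Walk through each employee:
  - employee 1 (Carol): dept_id=NULL, no match -> dropped
  - employee 2 (George): dept_id=3 -> matches Sales
  - employee 3 (Nate): dept_id=1 -> matches Marketing
  - employee 4 (Hank): dept_id=NULL, no match -> dropped
  - employee 5 (Yara): dept_id=1 -> matches Marketing
  - employee 6 (Uma): dept_id=1 -> matches Marketing
  - employee 7 (Bob): dept_id=2 -> matches Product
  - employee 8 (Helen): dept_id=1 -> matches Marketing
So 2 of 8 rows are dropped.

SQL:
SELECT a.name, b.name AS department
FROM employees a
INNER JOIN departments b ON a.dept_id = b.id

Result:
name   | department
-------+-----------
George | Sales     
Nate   | Marketing 
Yara   | Marketing 
Uma    | Marketing 
Bob    | Product   
Helen  | Marketing 


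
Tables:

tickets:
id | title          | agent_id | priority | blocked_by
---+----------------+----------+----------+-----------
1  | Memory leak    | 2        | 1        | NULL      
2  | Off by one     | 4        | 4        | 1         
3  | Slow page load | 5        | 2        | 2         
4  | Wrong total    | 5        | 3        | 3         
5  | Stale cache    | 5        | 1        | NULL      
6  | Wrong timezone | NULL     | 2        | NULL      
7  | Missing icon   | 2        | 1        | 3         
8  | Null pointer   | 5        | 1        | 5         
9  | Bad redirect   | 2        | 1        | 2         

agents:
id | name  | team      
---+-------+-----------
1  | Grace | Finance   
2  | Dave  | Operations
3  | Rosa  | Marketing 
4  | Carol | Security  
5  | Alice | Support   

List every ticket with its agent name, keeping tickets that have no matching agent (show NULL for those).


LEFT JOIN keeps every row from tickets (the left table); where agent_id has no match in agents, the agent columns become NULL. Walk through each ticket:
  - ticket 1 (Memory leak): agent_id=2 -> matches Dave
  - ticket 2 (Off by one): agent_id=4 -> matches Carol
  - ticket 3 (Slow page load): agent_id=5 -> matches Alice
  - ticket 4 (Wrong total): agent_id=5 -> matches Alice
  - ticket 5 (Stale cache): agent_id=5 -> matches Alice
  - ticket 6 (Wrong timezone): agent_id=NULL, no match -> kept with NULL
  - ticket 7 (Missing icon): agent_id=2 -> matches Dave
  - ticket 8 (Null pointer): agent_id=5 -> matches Alice
  - ticket 9 (Bad redirect): agent_id=2 -> matches Dave
All 9 rows appear; 1 has NULL agent.

SQL:
SELECT a.title, b.name AS agent
FROM tickets a
LEFT JOIN agents b ON a.agent_id = b.id

Result:
title          | agent
---------------+------
Memory leak    | Dave 
Off by one     | Carol
Slow page load | Alice
Wrong total    | Alice
Stale cache    | Alice
Wrong timezone | NULL 
Missing icon   | Dave 
Null pointer   | Alice
Bad redirect   | Dave 


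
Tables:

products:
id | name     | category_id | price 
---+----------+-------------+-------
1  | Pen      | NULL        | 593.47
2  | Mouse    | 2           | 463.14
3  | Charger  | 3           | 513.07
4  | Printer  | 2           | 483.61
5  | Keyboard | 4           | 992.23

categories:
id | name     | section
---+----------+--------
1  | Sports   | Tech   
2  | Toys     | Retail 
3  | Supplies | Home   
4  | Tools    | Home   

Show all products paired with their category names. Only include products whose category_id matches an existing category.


INNER JOIN keeps only products rows whose category_id matches an id in categories. Walk through each product:
  - product 1 (Pen): category_id=NULL, no match -> dropped
  - product 2 (Mouse): category_id=2 -> matches Toys
  - product 3 (Charger): category_id=3 -> matches Supplies
  - product 4 (Printer): category_id=2 -> matches Toys
  - product 5 (Keyboard): category_id=4 -> matches Tools
So 1 of 5 rows is dropped.

SQL:
SELECT a.name, b.name AS category
FROM products a
INNER JOIN categories b ON a.category_id = b.id

Result:
name     | category
---------+---------
Mouse    | Toys    
Charger  | Supplies
Printer  | Toys    
Keyboard | Tools   


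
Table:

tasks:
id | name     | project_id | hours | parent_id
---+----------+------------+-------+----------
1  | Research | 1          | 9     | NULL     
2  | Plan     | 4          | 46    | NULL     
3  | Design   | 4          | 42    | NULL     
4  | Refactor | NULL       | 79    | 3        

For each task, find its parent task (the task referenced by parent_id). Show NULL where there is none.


This is a self-join: tasks is joined to a second copy of itself, matching each row's parent_id to another row's id. Use LEFT JOIN so rows with parent_id=NULL are kept.
  - task 1 (Research): parent_id=NULL -> NULL
  - task 2 (Plan): parent_id=NULL -> NULL
  - task 3 (Design): parent_id=NULL -> NULL
  - task 4 (Refactor): parent_id=3 -> Design

SQL:
SELECT a.name AS item, b.name AS parent
FROM tasks a
LEFT JOIN tasks b ON a.parent_id = b.id

Result:
item     | parent
---------+-------
Research | NULL  
Plan     | NULL  
Design   | NULL  
Refactor | Design


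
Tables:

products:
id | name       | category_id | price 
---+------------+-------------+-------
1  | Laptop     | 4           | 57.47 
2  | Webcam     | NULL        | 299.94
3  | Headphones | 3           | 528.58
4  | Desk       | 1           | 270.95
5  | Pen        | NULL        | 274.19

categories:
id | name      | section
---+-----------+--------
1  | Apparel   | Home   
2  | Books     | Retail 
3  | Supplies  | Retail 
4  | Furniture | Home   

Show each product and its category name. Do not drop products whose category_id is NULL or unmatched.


LEFT JOIN keeps every row from products (the left table); where category_id has no match in categories, the category columns become NULL. Walk through each product:
  - product 1 (Laptop): category_id=4 -> matches Furniture
  - product 2 (Webcam): category_id=NULL, no match -> kept with NULL
  - product 3 (Headphones): category_id=3 -> matches Supplies
  - product 4 (Desk): category_id=1 -> matches Apparel
  - product 5 (Pen): category_id=NULL, no match -> kept with NULL
All 5 rows appear; 2 have NULL category.

SQL:
SELECT a.name, b.name AS category
FROM products a
LEFT JOIN categories b ON a.category_id = b.id

Result:
name       | category 
-----------+----------
Laptop     | Furniture
Webcam     | NULL     
Headphones | Supplies 
Desk       | Apparel  
Pen        | NULL     


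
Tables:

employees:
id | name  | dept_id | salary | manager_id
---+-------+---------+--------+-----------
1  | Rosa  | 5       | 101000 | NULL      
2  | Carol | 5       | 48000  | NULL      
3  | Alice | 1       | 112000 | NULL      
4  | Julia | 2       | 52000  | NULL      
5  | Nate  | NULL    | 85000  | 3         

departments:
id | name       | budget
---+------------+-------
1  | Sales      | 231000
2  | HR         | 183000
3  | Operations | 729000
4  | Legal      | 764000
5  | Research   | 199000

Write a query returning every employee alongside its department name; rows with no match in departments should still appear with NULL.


LEFT JOIN keeps every row from employees (the left table); where dept_id has no match in departments, the department columns become NULL. Walk through each employee:
  - employee 1 (Rosa): dept_id=5 -> matches Research
  - employee 2 (Carol): dept_id=5 -> matches Research
  - employee 3 (Alice): dept_id=1 -> matches Sales
  - employee 4 (Julia): dept_id=2 -> matches HR
  - employee 5 (Nate): dept_id=NULL, no match -> kept with NULL
All 5 rows appear; 1 has NULL department.

SQL:
SELECT a.name, b.name AS department
FROM employees a
LEFT JOIN departments b ON a.dept_id = b.id

Result:
name  | department
------+-----------
Rosa  | Research  
Carol | Research  
Alice | Sales     
Julia | HR        
Nate  | NULL      


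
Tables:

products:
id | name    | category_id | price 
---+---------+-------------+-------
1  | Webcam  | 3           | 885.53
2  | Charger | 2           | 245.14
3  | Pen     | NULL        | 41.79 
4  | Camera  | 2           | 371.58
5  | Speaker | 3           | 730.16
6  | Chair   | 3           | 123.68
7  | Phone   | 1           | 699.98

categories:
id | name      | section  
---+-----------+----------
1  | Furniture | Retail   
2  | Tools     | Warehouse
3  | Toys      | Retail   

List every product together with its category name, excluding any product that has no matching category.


INNER JOIN keeps only products rows whose category_id matches an id in categories. Walk through each product:
  - product 1 (Webcam): category_id=3 -> matches Toys
  - product 2 (Charger): category_id=2 -> matches Tools
  - product 3 (Pen): category_id=NULL, no match -> dropped
  - product 4 (Camera): category_id=2 -> matches Tools
  - product 5 (Speaker): category_id=3 -> matches Toys
  - product 6 (Chair): category_id=3 -> matches Toys
  - product 7 (Phone): category_id=1 -> matches Furniture
So 1 of 7 rows is dropped.

SQL:
SELECT a.name, b.name AS category
FROM products a
INNER JOIN categories b ON a.category_id = b.id

Result:
name    | category 
--------+----------
Webcam  | Toys     
Charger | Tools    
Camera  | Tools    
Speaker | Toys     
Chair   | Toys     
Phone   | Furniture


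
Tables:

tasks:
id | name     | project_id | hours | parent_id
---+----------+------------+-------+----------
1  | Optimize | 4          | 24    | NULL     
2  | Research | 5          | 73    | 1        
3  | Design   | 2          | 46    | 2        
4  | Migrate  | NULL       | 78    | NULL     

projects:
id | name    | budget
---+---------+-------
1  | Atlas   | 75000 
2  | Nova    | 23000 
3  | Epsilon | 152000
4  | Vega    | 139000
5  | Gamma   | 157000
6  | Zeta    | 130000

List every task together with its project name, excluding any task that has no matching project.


INNER JOIN keeps only tasks rows whose project_id matches an id in projects. Walk through each task:
  - task 1 (Optimize): project_id=4 -> matches Vega
  - task 2 (Research): project_id=5 -> matches Gamma
  - task 3 (Design): project_id=2 -> matches Nova
  - task 4 (Migrate): project_id=NULL, no match -> dropped
So 1 of 4 rows is dropped.

SQL:
SELECT a.name, b.name AS project
FROM tasks a
INNER JOIN projects b ON a.project_id = b.id

Result:
name     | project
---------+--------
Optimize | Vega   
Research | Gamma  
Design   | Nova   


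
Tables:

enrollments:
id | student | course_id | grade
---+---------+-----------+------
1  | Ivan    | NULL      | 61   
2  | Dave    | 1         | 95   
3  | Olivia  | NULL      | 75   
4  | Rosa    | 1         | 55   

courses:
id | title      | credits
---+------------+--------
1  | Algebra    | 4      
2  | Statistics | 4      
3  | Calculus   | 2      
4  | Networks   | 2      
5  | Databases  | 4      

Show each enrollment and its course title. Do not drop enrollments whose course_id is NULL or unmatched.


LEFT JOIN keeps every row from enrollments (the left table); where course_id has no match in courses, the course columns become NULL. Walk through each enrollment:
  - enrollment 1 (Ivan): course_id=NULL, no match -> kept with NULL
  - enrollment 2 (Dave): course_id=1 -> matches Algebra
  - enrollment 3 (Olivia): course_id=NULL, no match -> kept with NULL
  - enrollment 4 (Rosa): course_id=1 -> matches Algebra
All 4 rows appear; 2 have NULL course.

SQL:
SELECT a.student, b.title AS course
FROM enrollments a
LEFT JOIN courses b ON a.course_id = b.id

Result:
student | course 
--------+--------
Ivan    | NULL   
Dave    | Algebra
Olivia  | NULL   
Rosa    | Algebra


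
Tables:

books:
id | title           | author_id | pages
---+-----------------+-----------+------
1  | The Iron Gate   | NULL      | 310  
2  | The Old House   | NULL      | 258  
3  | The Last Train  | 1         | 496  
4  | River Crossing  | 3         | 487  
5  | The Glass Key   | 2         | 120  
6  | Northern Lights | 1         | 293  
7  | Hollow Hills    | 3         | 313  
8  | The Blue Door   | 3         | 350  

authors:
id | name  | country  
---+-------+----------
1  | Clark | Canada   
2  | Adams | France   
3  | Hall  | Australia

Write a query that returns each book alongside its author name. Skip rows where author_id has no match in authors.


INNER JOIN keeps only books rows whose author_id matches an id in authors. Walk through each book:
  - book 1 (The Iron Gate): author_id=NULL, no match -> dropped
  - book 2 (The Old House): author_id=NULL, no match -> dropped
  - book 3 (The Last Train): author_id=1 -> matches Clark
  - book 4 (River Crossing): author_id=3 -> matches Hall
  - book 5 (The Glass Key): author_id=2 -> matches Adams
  - book 6 (Northern Lights): author_id=1 -> matches Clark
  - book 7 (Hollow Hills): author_id=3 -> matches Hall
  - book 8 (The Blue Door): author_id=3 -> matches Hall
So 2 of 8 rows are dropped.

SQL:
SELECT a.title, b.name AS author
FROM books a
INNER JOIN authors b ON a.author_id = b.id

Result:
title           | author
----------------+-------
The Last Train  | Clark 
River Crossing  | Hall  
The Glass Key   | Adams 
Northern Lights | Clark 
Hollow Hills    | Hall  
The Blue Door   | Hall  


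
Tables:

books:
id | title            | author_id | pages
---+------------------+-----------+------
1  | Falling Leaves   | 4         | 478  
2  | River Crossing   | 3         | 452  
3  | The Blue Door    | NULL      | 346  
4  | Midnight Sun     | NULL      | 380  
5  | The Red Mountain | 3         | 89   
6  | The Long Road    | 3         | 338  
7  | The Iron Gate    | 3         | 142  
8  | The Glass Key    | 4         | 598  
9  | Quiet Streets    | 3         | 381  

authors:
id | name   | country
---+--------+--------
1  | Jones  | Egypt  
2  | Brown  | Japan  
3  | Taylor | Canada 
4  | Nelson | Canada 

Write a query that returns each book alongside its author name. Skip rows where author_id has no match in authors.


INNER JOIN keeps only books rows whose author_id matches an id in authors. Walk through each book:
  - book 1 (Falling Leaves): author_id=4 -> matches Nelson
  - book 2 (River Crossing): author_id=3 -> matches Taylor
  - book 3 (The Blue Door): author_id=NULL, no match -> dropped
  - book 4 (Midnight Sun): author_id=NULL, no match -> dropped
  - book 5 (The Red Mountain): author_id=3 -> matches Taylor
  - book 6 (The Long Road): author_id=3 -> matches Taylor
  - book 7 (The Iron Gate): author_id=3 -> matches Taylor
  - book 8 (The Glass Key): author_id=4 -> matches Nelson
  - book 9 (Quiet Streets): author_id=3 -> matches Taylor
So 2 of 9 rows are dropped.

SQL:
SELECT a.title, b.name AS author
FROM books a
INNER JOIN authors b ON a.author_id = b.id

Result:
title            | author
-----------------+-------
Falling Leaves   | Nelson
River Crossing   | Taylor
The Red Mountain | Taylor
The Long Road    | Taylor
The Iron Gate    | Taylor
The Glass Key    | Nelson
Quiet Streets    | Taylor


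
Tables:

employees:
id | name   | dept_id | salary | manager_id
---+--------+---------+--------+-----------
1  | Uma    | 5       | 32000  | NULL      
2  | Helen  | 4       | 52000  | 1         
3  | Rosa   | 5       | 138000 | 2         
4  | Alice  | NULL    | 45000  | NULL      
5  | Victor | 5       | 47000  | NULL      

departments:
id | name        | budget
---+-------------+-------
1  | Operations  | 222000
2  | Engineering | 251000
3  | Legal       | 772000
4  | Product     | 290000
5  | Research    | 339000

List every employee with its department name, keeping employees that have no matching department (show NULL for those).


LEFT JOIN keeps every row from employees (the left table); where dept_id has no match in departments, the department columns become NULL. Walk through each employee:
  - employee 1 (Uma): dept_id=5 -> matches Research
  - employee 2 (Helen): dept_id=4 -> matches Product
  - employee 3 (Rosa): dept_id=5 -> matches Research
  - employee 4 (Alice): dept_id=NULL, no match -> kept with NULL
  - employee 5 (Victor): dept_id=5 -> matches Research
All 5 rows appear; 1 has NULL department.

SQL:
SELECT a.name, b.name AS department
FROM employees a
LEFT JOIN departments b ON a.dept_id = b.id

Result:
name   | department
-------+-----------
Uma    | Research  
Helen  | Product   
Rosa   | Research  
Alice  | NULL      
Victor | Research  


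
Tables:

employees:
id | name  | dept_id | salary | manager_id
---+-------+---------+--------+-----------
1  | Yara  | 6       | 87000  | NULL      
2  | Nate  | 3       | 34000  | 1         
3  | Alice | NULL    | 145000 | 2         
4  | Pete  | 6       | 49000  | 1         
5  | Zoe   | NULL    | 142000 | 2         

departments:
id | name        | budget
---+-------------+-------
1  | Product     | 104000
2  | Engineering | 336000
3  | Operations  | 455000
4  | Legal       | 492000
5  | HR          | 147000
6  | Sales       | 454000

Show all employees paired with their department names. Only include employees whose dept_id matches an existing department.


INNER JOIN keeps only employees rows whose dept_id matches an id in departments. Walk through each employee:
  - employee 1 (Yara): dept_id=6 -> matches Sales
  - employee 2 (Nate): dept_id=3 -> matches Operations
  - employee 3 (Alice): dept_id=NULL, no match -> dropped
  - employee 4 (Pete): dept_id=6 -> matches Sales
  - employee 5 (Zoe): dept_id=NULL, no match -> dropped
So 2 of 5 rows are dropped.

SQL:
SELECT a.name, b.name AS department
FROM employees a
INNER JOIN departments b ON a.dept_id = b.id

Result:
name | department
-----+-----------
Yara | Sales     
Nate | Operations
Pete | Sales     


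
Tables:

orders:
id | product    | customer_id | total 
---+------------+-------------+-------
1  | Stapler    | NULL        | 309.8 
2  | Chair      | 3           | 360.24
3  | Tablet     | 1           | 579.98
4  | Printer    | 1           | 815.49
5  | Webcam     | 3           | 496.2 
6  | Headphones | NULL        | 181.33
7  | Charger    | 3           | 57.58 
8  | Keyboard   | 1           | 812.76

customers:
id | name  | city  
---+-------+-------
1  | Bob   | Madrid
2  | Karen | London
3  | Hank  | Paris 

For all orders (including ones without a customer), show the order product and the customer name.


LEFT JOIN keeps every row from orders (the left table); where customer_id has no match in customers, the customer columns become NULL. Walk through each order:
  - order 1 (Stapler): customer_id=NULL, no match -> kept with NULL
  - order 2 (Chair): customer_id=3 -> matches Hank
  - order 3 (Tablet): customer_id=1 -> matches Bob
  - order 4 (Printer): customer_id=1 -> matches Bob
  - order 5 (Webcam): customer_id=3 -> matches Hank
  - order 6 (Headphones): customer_id=NULL, no match -> kept with NULL
  - order 7 (Charger): customer_id=3 -> matches Hank
  - order 8 (Keyboard): customer_id=1 -> matches Bob
All 8 rows appear; 2 have NULL customer.

SQL:
SELECT a.product, b.name AS customer
FROM orders a
LEFT JOIN customers b ON a.customer_id = b.id

Result:
product    | customer
-----------+---------
Stapler    | NULL    
Chair      | Hank    
Tablet     | Bob     
Printer    | Bob     
Webcam     | Hank    
Headphones | NULL    
Charger    | Hank    
Keyboard   | Bob     


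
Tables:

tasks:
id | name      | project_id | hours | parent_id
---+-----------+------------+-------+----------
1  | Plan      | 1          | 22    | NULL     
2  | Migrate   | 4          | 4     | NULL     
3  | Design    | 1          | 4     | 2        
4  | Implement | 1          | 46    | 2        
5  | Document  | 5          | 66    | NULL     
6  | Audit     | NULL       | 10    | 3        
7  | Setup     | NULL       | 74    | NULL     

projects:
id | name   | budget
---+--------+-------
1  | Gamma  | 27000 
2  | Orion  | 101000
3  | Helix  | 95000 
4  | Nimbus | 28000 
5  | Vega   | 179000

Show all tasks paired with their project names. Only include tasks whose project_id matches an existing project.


INNER JOIN keeps only tasks rows whose project_id matches an id in projects. Walk through each task:
  - task 1 (Plan): project_id=1 -> matches Gamma
  - task 2 (Migrate): project_id=4 -> matches Nimbus
  - task 3 (Design): project_id=1 -> matches Gamma
  - task 4 (Implement): project_id=1 -> matches Gamma
  - task 5 (Document): project_id=5 -> matches Vega
  - task 6 (Audit): project_id=NULL, no match -> dropped
  - task 7 (Setup): project_id=NULL, no match -> dropped
So 2 of 7 rows are dropped.

SQL:
SELECT a.name, b.name AS project
FROM tasks a
INNER JOIN projects b ON a.project_id = b.id

Result:
name      | project
----------+--------
Plan      | Gamma  
Migrate   | Nimbus 
Design    | Gamma  
Implement | Gamma  
Document  | Vega   


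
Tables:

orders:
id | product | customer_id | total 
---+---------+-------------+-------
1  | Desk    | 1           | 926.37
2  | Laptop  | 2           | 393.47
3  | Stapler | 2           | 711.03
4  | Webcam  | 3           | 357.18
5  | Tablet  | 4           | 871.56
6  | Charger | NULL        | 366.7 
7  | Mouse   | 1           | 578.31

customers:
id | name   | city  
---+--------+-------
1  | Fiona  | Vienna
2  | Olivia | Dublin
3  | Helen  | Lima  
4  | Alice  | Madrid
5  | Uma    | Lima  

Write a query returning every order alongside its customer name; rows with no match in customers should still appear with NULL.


LEFT JOIN keeps every row from orders (the left table); where customer_id has no match in customers, the customer columns become NULL. Walk through each order:
  - order 1 (Desk): customer_id=1 -> matches Fiona
  - order 2 (Laptop): customer_id=2 -> matches Olivia
  - order 3 (Stapler): customer_id=2 -> matches Olivia
  - order 4 (Webcam): customer_id=3 -> matches Helen
  - order 5 (Tablet): customer_id=4 -> matches Alice
  - order 6 (Charger): customer_id=NULL, no match -> kept with NULL
  - order 7 (Mouse): customer_id=1 -> matches Fiona
All 7 rows appear; 1 has NULL customer.

SQL:
SELECT a.product, b.name AS customer
FROM orders a
LEFT JOIN customers b ON a.customer_id = b.id

Result:
product | customer
--------+---------
Desk    | Fiona   
Laptop  | Olivia  
Stapler | Olivia  
Webcam  | Helen   
Tablet  | Alice   
Charger | NULL    
Mouse   | Fiona   


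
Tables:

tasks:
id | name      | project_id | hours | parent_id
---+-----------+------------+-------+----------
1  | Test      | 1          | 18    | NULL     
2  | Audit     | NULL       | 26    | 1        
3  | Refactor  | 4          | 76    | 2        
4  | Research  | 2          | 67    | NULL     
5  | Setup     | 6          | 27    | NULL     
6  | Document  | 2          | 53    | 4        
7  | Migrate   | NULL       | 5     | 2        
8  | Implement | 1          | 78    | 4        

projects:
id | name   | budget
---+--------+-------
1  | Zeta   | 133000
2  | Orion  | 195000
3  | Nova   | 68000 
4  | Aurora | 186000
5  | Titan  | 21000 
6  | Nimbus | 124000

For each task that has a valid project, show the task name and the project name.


INNER JOIN keeps only tasks rows whose project_id matches an id in projects. Walk through each task:
  - task 1 (Test): project_id=1 -> matches Zeta
  - task 2 (Audit): project_id=NULL, no match -> dropped
  - task 3 (Refactor): project_id=4 -> matches Aurora
  - task 4 (Research): project_id=2 -> matches Orion
  - task 5 (Setup): project_id=6 -> matches Nimbus
  - task 6 (Document): project_id=2 -> matches Orion
  - task 7 (Migrate): project_id=NULL, no match -> dropped
  - task 8 (Implement): project_id=1 -> matches Zeta
So 2 of 8 rows are dropped.

SQL:
SELECT a.name, b.name AS project
FROM tasks a
INNER JOIN projects b ON a.project_id = b.id

Result:
name      | project
----------+--------
Test      | Zeta   
Refactor  | Aurora 
Research  | Orion  
Setup     | Nimbus 
Document  | Orion  
Implement | Zeta   


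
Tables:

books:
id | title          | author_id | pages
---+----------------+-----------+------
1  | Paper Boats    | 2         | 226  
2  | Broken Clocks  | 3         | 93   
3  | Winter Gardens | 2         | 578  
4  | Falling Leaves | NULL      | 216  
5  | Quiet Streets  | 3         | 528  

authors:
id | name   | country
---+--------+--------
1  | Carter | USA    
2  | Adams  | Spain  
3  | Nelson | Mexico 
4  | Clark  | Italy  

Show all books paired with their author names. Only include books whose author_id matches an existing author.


INNER JOIN keeps only books rows whose author_id matches an id in authors. Walk through each book:
  - book 1 (Paper Boats): author_id=2 -> matches Adams
  - book 2 (Broken Clocks): author_id=3 -> matches Nelson
  - book 3 (Winter Gardens): author_id=2 -> matches Adams
  - book 4 (Falling Leaves): author_id=NULL, no match -> dropped
  - book 5 (Quiet Streets): author_id=3 -> matches Nelson
So 1 of 5 rows is dropped.

SQL:
SELECT a.title, b.name AS author
FROM books a
INNER JOIN authors b ON a.author_id = b.id

Result:
title          | author
---------------+-------
Paper Boats    | Adams 
Broken Clocks  | Nelson
Winter Gardens | Adams 
Quiet Streets  | Nelson


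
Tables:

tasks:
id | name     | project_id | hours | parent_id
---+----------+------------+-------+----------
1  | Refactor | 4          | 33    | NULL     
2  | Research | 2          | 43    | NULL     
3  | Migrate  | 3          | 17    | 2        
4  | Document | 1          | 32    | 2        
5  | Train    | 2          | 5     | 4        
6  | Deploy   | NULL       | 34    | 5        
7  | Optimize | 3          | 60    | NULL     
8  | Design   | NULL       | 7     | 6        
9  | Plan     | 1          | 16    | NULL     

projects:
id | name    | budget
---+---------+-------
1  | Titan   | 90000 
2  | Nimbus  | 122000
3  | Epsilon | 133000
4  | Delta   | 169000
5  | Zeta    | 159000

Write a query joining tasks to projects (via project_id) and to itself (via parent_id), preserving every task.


Two LEFT JOINs from the same base table tasks: one to projects via project_id, one to tasks itself via parent_id. Both are LEFT so every task is preserved.
Match against projects:
  - task 1 (Refactor): project_id=4 -> matches Delta
  - task 2 (Research): project_id=2 -> matches Nimbus
  - task 3 (Migrate): project_id=3 -> matches Epsilon
  - task 4 (Document): project_id=1 -> matches Titan
  - task 5 (Train): project_id=2 -> matches Nimbus
  - task 6 (Deploy): project_id=NULL, no match -> kept with NULL
  - task 7 (Optimize): project_id=3 -> matches Epsilon
  - task 8 (Design): project_id=NULL, no match -> kept with NULL
  - task 9 (Plan): project_id=1 -> matches Titan
Match against tasks (self):
  - task 1 (Refactor): parent_id=NULL -> NULL
  - task 2 (Research): parent_id=NULL -> NULL
  - task 3 (Migrate): parent_id=2 -> Research
  - task 4 (Document): parent_id=2 -> Research
  - task 5 (Train): parent_id=4 -> Document
  - task 6 (Deploy): parent_id=5 -> Train
  - task 7 (Optimize): parent_id=NULL -> NULL
  - task 8 (Design): parent_id=6 -> Deploy
  - task 9 (Plan): parent_id=NULL -> NULL

SQL:
SELECT a.name, b.name AS project, c.name AS parent
FROM tasks a
LEFT JOIN projects b ON a.project_id = b.id
LEFT JOIN tasks c ON a.parent_id = c.id

Result:
name     | project | parent  
---------+---------+---------
Refactor | Delta   | NULL    
Research | Nimbus  | NULL    
Migrate  | Epsilon | Research
Document | Titan   | Research
Train    | Nimbus  | Document
Deploy   | NULL    | Train   
Optimize | Epsilon | NULL    
Design   | NULL    | Deploy  
Plan     | Titan   | NULL    


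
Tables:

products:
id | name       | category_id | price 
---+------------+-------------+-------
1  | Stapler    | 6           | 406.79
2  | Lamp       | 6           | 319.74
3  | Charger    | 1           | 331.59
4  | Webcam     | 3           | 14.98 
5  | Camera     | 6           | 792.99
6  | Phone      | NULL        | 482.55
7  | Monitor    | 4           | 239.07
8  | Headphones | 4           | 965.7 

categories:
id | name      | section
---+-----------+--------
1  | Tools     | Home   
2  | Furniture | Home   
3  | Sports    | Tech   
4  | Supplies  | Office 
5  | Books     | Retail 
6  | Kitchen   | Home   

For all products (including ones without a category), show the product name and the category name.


LEFT JOIN keeps every row from products (the left table); where category_id has no match in categories, the category columns become NULL. Walk through each product:
  - product 1 (Stapler): category_id=6 -> matches Kitchen
  - product 2 (Lamp): category_id=6 -> matches Kitchen
  - product 3 (Charger): category_id=1 -> matches Tools
  - product 4 (Webcam): category_id=3 -> matches Sports
  - product 5 (Camera): category_id=6 -> matches Kitchen
  - product 6 (Phone): category_id=NULL, no match -> kept with NULL
  - product 7 (Monitor): category_id=4 -> matches Supplies
  - product 8 (Headphones): category_id=4 -> matches Supplies
All 8 rows appear; 1 has NULL category.

SQL:
SELECT a.name, b.name AS category
FROM products a
LEFT JOIN categories b ON a.category_id = b.id

Result:
name       | category
-----------+---------
Stapler    | Kitchen 
Lamp       | Kitchen 
Charger    | Tools   
Webcam     | Sports  
Camera     | Kitchen 
Phone      | NULL    
Monitor    | Supplies
Headphones | Supplies
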